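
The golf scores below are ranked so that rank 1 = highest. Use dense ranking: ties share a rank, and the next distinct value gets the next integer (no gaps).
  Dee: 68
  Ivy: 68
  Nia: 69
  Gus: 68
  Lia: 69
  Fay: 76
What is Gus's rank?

3

Sorted (descending): 76, 69, 69, 68, 68, 68
The 2 values of 69 share dense rank 2.
The 3 values of 68 share dense rank 3.
Remaining distinct values take the next consecutive integers.
Gus has value 68 → rank 3.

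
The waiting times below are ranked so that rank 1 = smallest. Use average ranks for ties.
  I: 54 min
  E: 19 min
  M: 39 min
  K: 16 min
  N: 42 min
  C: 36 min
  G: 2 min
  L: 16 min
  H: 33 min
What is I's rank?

9

Sorted (ascending): 2, 16, 16, 19, 33, 36, 39, 42, 54
The 2 values of 16 occupy positions 2–3 → average rank (2+3)/2 = 2.5.
I has value 54 min → rank 9.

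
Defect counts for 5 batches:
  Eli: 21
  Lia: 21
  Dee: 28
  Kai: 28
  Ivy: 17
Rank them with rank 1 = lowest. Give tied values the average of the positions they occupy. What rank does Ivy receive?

1

Sorted (ascending): 17, 21, 21, 28, 28
The 2 values of 21 occupy positions 2–3 → average rank (2+3)/2 = 2.5.
The 2 values of 28 occupy positions 4–5 → average rank (4+5)/2 = 4.5.
Ivy has value 17 → rank 1.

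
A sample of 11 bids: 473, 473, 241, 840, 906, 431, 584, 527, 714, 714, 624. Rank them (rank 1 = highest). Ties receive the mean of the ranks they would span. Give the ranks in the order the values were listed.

8.5, 8.5, 11, 2, 1, 10, 6, 7, 3.5, 3.5, 5

Sorted (descending): 906, 840, 714, 714, 624, 584, 527, 473, 473, 431, 241
The 2 values of 714 occupy positions 3–4 → average rank (3+4)/2 = 3.5.
The 2 values of 473 occupy positions 8–9 → average rank (8+9)/2 = 8.5.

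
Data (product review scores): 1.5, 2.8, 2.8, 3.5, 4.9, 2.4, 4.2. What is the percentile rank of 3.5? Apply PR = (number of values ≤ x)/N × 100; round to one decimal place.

N = 7.
Strictly below 3.5: 4. Equal to 3.5: 1.
PR = 5/7 × 100 = 71.4

71.4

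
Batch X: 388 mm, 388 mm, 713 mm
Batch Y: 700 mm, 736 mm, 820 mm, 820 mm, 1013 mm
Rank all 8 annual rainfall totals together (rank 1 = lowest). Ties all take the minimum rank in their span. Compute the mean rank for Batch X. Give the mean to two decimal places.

Sorted (ascending): 388, 388, 700, 713, 736, 820, 820, 1013
The 2 values of 388 occupy positions 1–2 → each gets rank 1.
The 2 values of 820 occupy positions 6–7 → each gets rank 6.
Batch X values → pooled ranks: 388→1, 388→1, 713→4
Mean rank = (1 + 1 + 4) / 3 = 2.00

2.00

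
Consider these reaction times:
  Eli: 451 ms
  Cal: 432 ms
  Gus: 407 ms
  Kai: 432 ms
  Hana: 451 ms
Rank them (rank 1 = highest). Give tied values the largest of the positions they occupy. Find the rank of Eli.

2

Sorted (descending): 451, 451, 432, 432, 407
The 2 values of 451 occupy positions 1–2 → each gets rank 2.
The 2 values of 432 occupy positions 3–4 → each gets rank 4.
Eli has value 451 ms → rank 2.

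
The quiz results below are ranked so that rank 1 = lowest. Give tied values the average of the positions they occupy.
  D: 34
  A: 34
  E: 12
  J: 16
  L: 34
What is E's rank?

Sorted (ascending): 12, 16, 34, 34, 34
The 3 values of 34 occupy positions 3–5 → average rank 4.
E has value 12 → rank 1.

1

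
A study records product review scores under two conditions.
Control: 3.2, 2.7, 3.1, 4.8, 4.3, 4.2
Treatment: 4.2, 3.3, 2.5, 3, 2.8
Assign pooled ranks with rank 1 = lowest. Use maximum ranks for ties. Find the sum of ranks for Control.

Sorted (ascending): 2.5, 2.7, 2.8, 3, 3.1, 3.2, 3.3, 4.2, 4.2, 4.3, 4.8
The 2 values of 4.2 occupy positions 8–9 → each gets rank 9.
Control values → pooled ranks: 3.2→6, 2.7→2, 3.1→5, 4.8→11, 4.3→10, 4.2→9
Rank sum = 6 + 2 + 5 + 11 + 10 + 9 = 43

43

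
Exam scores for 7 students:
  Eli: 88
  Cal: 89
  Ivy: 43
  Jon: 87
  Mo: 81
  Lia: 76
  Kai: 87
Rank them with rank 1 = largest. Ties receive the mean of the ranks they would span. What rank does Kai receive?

Sorted (descending): 89, 88, 87, 87, 81, 76, 43
The 2 values of 87 occupy positions 3–4 → average rank (3+4)/2 = 3.5.
Kai has value 87 → rank 3.5.

3.5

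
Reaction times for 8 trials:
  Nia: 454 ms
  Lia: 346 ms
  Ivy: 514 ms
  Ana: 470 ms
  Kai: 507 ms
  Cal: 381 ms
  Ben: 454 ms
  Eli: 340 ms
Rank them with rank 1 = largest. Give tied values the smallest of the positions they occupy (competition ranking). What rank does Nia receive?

Sorted (descending): 514, 507, 470, 454, 454, 381, 346, 340
The 2 values of 454 occupy positions 4–5 → each gets rank 4.
Nia has value 454 ms → rank 4.

4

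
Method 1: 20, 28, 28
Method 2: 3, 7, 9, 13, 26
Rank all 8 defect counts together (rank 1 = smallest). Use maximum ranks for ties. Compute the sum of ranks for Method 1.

Sorted (ascending): 3, 7, 9, 13, 20, 26, 28, 28
The 2 values of 28 occupy positions 7–8 → each gets rank 8.
Method 1 values → pooled ranks: 20→5, 28→8, 28→8
Rank sum = 5 + 8 + 8 = 21

21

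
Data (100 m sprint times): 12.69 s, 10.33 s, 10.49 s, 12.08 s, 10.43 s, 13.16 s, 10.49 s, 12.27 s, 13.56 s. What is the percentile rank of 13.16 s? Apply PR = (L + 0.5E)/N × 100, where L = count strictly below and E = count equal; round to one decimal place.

83.3

N = 9.
Strictly below 13.16: 7. Equal to 13.16: 1.
PR = (7 + 0.5·1)/9 × 100 = 83.3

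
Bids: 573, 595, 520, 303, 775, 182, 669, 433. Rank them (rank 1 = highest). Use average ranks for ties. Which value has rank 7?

303

Sorted (descending): 775, 669, 595, 573, 520, 433, 303, 182
No ties — each value takes its position as its rank.
Rank 7 → value 303.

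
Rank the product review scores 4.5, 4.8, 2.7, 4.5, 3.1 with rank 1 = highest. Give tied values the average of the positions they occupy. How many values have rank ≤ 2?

Sorted (descending): 4.8, 4.5, 4.5, 3.1, 2.7
The 2 values of 4.5 occupy positions 2–3 → average rank (2+3)/2 = 2.5.
Ranks ≤ 2: {1} → 1 value.

1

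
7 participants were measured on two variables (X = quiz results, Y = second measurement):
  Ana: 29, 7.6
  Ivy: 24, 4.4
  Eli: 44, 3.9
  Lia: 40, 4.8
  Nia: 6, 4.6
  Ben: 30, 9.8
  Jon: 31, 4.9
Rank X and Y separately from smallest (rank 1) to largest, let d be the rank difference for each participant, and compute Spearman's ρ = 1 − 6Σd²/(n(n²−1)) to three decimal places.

-0.107

Ranks of variable 1: 3, 2, 7, 6, 1, 4, 5
Ranks of variable 2: 6, 2, 1, 4, 3, 7, 5
d = r₁ − r₂: -3, 0, 6, 2, -2, -3, 0
d²: 9, 0, 36, 4, 4, 9, 0; Σd² = 62
ρ = 1 − 6·62/(7·48) = 1 − 372/336 = -0.107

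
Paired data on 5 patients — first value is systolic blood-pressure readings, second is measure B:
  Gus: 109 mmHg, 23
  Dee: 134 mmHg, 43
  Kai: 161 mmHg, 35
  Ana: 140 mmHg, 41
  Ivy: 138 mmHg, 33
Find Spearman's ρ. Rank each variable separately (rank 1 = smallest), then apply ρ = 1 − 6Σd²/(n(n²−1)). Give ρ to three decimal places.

Ranks of variable 1: 1, 2, 5, 4, 3
Ranks of variable 2: 1, 5, 3, 4, 2
d = r₁ − r₂: 0, -3, 2, 0, 1
d²: 0, 9, 4, 0, 1; Σd² = 14
ρ = 1 − 6·14/(5·24) = 1 − 84/120 = 0.300

0.300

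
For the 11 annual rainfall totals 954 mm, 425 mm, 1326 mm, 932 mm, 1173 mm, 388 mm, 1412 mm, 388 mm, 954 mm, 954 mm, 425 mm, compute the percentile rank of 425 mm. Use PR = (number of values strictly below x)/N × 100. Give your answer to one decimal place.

N = 11.
Strictly below 425: 2. Equal to 425: 2.
PR = 2/11 × 100 = 18.2

18.2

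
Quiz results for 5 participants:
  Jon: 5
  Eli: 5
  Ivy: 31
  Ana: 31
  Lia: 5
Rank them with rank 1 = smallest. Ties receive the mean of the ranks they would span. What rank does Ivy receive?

Sorted (ascending): 5, 5, 5, 31, 31
The 3 values of 5 occupy positions 1–3 → average rank 2.
The 2 values of 31 occupy positions 4–5 → average rank (4+5)/2 = 4.5.
Ivy has value 31 → rank 4.5.

4.5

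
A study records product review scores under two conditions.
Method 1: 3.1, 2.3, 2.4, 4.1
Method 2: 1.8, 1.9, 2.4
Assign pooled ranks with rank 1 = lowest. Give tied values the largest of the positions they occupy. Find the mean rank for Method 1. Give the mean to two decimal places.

Sorted (ascending): 1.8, 1.9, 2.3, 2.4, 2.4, 3.1, 4.1
The 2 values of 2.4 occupy positions 4–5 → each gets rank 5.
Method 1 values → pooled ranks: 3.1→6, 2.3→3, 2.4→5, 4.1→7
Mean rank = (6 + 3 + 5 + 7) / 4 = 5.25

5.25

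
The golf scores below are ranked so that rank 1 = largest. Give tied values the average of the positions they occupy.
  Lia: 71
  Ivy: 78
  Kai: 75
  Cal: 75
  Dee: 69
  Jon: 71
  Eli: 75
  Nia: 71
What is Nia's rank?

6

Sorted (descending): 78, 75, 75, 75, 71, 71, 71, 69
The 3 values of 75 occupy positions 2–4 → average rank 3.
The 3 values of 71 occupy positions 5–7 → average rank 6.
Nia has value 71 → rank 6.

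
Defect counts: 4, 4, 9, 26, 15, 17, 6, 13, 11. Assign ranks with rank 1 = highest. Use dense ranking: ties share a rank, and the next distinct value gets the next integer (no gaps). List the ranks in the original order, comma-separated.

8, 8, 6, 1, 3, 2, 7, 4, 5

Sorted (descending): 26, 17, 15, 13, 11, 9, 6, 4, 4
The 2 values of 4 share dense rank 8.
Remaining distinct values take the next consecutive integers.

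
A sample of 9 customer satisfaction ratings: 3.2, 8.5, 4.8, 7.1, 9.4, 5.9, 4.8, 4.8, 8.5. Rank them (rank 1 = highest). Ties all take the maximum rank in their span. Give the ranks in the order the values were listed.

Sorted (descending): 9.4, 8.5, 8.5, 7.1, 5.9, 4.8, 4.8, 4.8, 3.2
The 2 values of 8.5 occupy positions 2–3 → each gets rank 3.
The 3 values of 4.8 occupy positions 6–8 → each gets rank 8.

9, 3, 8, 4, 1, 5, 8, 8, 3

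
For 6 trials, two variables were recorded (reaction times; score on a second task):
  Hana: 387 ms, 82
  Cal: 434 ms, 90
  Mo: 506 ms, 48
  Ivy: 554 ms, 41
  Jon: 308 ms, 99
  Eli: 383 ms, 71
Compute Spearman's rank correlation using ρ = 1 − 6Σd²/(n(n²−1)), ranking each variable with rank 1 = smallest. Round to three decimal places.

-0.771

Ranks of variable 1: 3, 4, 5, 6, 1, 2
Ranks of variable 2: 4, 5, 2, 1, 6, 3
d = r₁ − r₂: -1, -1, 3, 5, -5, -1
d²: 1, 1, 9, 25, 25, 1; Σd² = 62
ρ = 1 − 6·62/(6·35) = 1 − 372/210 = -0.771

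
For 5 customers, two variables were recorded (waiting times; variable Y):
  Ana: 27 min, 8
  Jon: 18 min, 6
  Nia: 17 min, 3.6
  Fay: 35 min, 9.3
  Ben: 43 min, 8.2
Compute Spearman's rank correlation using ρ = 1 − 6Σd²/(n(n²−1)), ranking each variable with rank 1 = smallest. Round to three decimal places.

Ranks of variable 1: 3, 2, 1, 4, 5
Ranks of variable 2: 3, 2, 1, 5, 4
d = r₁ − r₂: 0, 0, 0, -1, 1
d²: 0, 0, 0, 1, 1; Σd² = 2
ρ = 1 − 6·2/(5·24) = 1 − 12/120 = 0.900

0.900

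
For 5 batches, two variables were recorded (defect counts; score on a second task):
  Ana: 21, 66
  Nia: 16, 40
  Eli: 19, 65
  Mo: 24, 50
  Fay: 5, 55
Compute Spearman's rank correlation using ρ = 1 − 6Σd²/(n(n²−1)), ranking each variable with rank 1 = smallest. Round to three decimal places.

0.200

Ranks of variable 1: 4, 2, 3, 5, 1
Ranks of variable 2: 5, 1, 4, 2, 3
d = r₁ − r₂: -1, 1, -1, 3, -2
d²: 1, 1, 1, 9, 4; Σd² = 16
ρ = 1 − 6·16/(5·24) = 1 − 96/120 = 0.200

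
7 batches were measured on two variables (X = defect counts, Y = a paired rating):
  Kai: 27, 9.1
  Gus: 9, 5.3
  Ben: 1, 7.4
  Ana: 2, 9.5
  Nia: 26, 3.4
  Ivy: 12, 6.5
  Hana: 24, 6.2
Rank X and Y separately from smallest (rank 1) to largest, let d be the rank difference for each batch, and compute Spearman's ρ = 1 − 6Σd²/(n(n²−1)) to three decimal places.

-0.286

Ranks of variable 1: 7, 3, 1, 2, 6, 4, 5
Ranks of variable 2: 6, 2, 5, 7, 1, 4, 3
d = r₁ − r₂: 1, 1, -4, -5, 5, 0, 2
d²: 1, 1, 16, 25, 25, 0, 4; Σd² = 72
ρ = 1 − 6·72/(7·48) = 1 − 432/336 = -0.286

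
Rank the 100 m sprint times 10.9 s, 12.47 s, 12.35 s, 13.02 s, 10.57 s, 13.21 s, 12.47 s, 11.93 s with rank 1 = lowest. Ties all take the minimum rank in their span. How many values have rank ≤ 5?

6

Sorted (ascending): 10.57, 10.9, 11.93, 12.35, 12.47, 12.47, 13.02, 13.21
The 2 values of 12.47 occupy positions 5–6 → each gets rank 5.
Ranks ≤ 5: {1, 2, 3, 4, 5, 5} → 6 values.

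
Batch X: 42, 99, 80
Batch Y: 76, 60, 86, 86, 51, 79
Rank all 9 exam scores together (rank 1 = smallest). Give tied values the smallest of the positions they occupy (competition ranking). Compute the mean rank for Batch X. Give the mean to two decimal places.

Sorted (ascending): 42, 51, 60, 76, 79, 80, 86, 86, 99
The 2 values of 86 occupy positions 7–8 → each gets rank 7.
Batch X values → pooled ranks: 42→1, 99→9, 80→6
Mean rank = (1 + 9 + 6) / 3 = 5.33

5.33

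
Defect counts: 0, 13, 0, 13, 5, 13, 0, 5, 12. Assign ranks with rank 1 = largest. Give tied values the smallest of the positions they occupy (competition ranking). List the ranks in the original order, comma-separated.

7, 1, 7, 1, 5, 1, 7, 5, 4

Sorted (descending): 13, 13, 13, 12, 5, 5, 0, 0, 0
The 3 values of 13 occupy positions 1–3 → each gets rank 1.
The 2 values of 5 occupy positions 5–6 → each gets rank 5.
The 3 values of 0 occupy positions 7–9 → each gets rank 7.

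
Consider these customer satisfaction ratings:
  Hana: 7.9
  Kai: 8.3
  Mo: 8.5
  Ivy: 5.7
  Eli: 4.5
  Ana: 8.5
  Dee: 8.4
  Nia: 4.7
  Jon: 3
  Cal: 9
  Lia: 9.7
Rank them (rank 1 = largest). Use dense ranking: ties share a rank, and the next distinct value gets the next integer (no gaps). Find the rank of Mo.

Sorted (descending): 9.7, 9, 8.5, 8.5, 8.4, 8.3, 7.9, 5.7, 4.7, 4.5, 3
The 2 values of 8.5 share dense rank 3.
Remaining distinct values take the next consecutive integers.
Mo has value 8.5 → rank 3.

3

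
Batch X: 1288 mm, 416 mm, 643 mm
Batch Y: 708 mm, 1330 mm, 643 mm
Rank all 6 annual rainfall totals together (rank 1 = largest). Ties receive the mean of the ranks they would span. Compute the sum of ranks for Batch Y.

Sorted (descending): 1330, 1288, 708, 643, 643, 416
The 2 values of 643 occupy positions 4–5 → average rank (4+5)/2 = 4.5.
Batch Y values → pooled ranks: 708→3, 1330→1, 643→4.5
Rank sum = 3 + 1 + 4.5 = 8.5

8.5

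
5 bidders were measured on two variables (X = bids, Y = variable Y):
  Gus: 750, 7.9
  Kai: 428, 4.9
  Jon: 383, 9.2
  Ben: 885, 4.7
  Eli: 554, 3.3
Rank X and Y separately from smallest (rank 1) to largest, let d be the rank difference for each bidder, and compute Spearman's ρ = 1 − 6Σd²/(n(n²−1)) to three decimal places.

Ranks of variable 1: 4, 2, 1, 5, 3
Ranks of variable 2: 4, 3, 5, 2, 1
d = r₁ − r₂: 0, -1, -4, 3, 2
d²: 0, 1, 16, 9, 4; Σd² = 30
ρ = 1 − 6·30/(5·24) = 1 − 180/120 = -0.500

-0.500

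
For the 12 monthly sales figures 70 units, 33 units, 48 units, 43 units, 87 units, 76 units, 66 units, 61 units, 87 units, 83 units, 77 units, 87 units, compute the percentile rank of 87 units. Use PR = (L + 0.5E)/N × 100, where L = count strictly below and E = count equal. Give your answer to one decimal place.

N = 12.
Strictly below 87: 9. Equal to 87: 3.
PR = (9 + 0.5·3)/12 × 100 = 87.5

87.5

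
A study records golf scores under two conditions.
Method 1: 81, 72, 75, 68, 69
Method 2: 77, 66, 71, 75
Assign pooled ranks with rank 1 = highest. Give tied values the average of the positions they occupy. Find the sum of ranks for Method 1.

24.5

Sorted (descending): 81, 77, 75, 75, 72, 71, 69, 68, 66
The 2 values of 75 occupy positions 3–4 → average rank (3+4)/2 = 3.5.
Method 1 values → pooled ranks: 81→1, 72→5, 75→3.5, 68→8, 69→7
Rank sum = 1 + 5 + 3.5 + 8 + 7 = 24.5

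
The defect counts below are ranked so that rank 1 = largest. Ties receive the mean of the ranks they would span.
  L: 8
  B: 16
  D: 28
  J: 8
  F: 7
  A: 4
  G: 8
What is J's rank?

4

Sorted (descending): 28, 16, 8, 8, 8, 7, 4
The 3 values of 8 occupy positions 3–5 → average rank 4.
J has value 8 → rank 4.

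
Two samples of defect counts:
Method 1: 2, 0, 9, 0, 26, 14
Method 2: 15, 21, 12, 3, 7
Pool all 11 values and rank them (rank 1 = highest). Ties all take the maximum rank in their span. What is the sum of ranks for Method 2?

25

Sorted (descending): 26, 21, 15, 14, 12, 9, 7, 3, 2, 0, 0
The 2 values of 0 occupy positions 10–11 → each gets rank 11.
Method 2 values → pooled ranks: 15→3, 21→2, 12→5, 3→8, 7→7
Rank sum = 3 + 2 + 5 + 8 + 7 = 25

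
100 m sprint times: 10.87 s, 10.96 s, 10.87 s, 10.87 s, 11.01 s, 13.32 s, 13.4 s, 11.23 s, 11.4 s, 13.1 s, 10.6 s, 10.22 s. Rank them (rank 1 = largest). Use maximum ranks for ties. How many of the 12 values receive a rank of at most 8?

7

Sorted (descending): 13.4, 13.32, 13.1, 11.4, 11.23, 11.01, 10.96, 10.87, 10.87, 10.87, 10.6, 10.22
The 3 values of 10.87 occupy positions 8–10 → each gets rank 10.
Ranks ≤ 8: {1, 2, 3, 4, 5, 6, 7} → 7 values.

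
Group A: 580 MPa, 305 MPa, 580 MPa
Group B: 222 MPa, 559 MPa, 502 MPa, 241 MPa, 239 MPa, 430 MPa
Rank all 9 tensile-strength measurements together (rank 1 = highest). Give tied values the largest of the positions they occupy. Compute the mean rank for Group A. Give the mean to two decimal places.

3.33

Sorted (descending): 580, 580, 559, 502, 430, 305, 241, 239, 222
The 2 values of 580 occupy positions 1–2 → each gets rank 2.
Group A values → pooled ranks: 580→2, 305→6, 580→2
Mean rank = (2 + 6 + 2) / 3 = 3.33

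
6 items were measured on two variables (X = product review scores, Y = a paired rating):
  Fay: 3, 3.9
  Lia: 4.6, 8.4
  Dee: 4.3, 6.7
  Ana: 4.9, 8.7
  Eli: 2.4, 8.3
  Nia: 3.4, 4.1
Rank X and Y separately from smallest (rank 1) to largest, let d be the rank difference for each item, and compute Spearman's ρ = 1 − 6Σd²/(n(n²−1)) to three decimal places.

Ranks of variable 1: 2, 5, 4, 6, 1, 3
Ranks of variable 2: 1, 5, 3, 6, 4, 2
d = r₁ − r₂: 1, 0, 1, 0, -3, 1
d²: 1, 0, 1, 0, 9, 1; Σd² = 12
ρ = 1 − 6·12/(6·35) = 1 − 72/210 = 0.657

0.657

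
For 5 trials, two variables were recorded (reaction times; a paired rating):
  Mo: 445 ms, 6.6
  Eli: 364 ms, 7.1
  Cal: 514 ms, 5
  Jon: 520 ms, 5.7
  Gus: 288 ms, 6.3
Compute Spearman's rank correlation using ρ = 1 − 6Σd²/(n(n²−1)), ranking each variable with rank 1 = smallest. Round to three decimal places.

-0.600

Ranks of variable 1: 3, 2, 4, 5, 1
Ranks of variable 2: 4, 5, 1, 2, 3
d = r₁ − r₂: -1, -3, 3, 3, -2
d²: 1, 9, 9, 9, 4; Σd² = 32
ρ = 1 − 6·32/(5·24) = 1 − 192/120 = -0.600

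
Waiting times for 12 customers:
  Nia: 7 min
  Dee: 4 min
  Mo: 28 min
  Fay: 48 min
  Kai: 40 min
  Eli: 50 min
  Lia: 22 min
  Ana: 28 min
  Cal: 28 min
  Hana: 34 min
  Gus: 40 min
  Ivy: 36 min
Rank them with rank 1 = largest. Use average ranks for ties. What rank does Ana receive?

Sorted (descending): 50, 48, 40, 40, 36, 34, 28, 28, 28, 22, 7, 4
The 2 values of 40 occupy positions 3–4 → average rank (3+4)/2 = 3.5.
The 3 values of 28 occupy positions 7–9 → average rank 8.
Ana has value 28 min → rank 8.

8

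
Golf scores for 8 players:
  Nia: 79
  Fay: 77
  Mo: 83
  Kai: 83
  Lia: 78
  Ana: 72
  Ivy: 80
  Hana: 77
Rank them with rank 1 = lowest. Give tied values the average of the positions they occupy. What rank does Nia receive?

5

Sorted (ascending): 72, 77, 77, 78, 79, 80, 83, 83
The 2 values of 77 occupy positions 2–3 → average rank (2+3)/2 = 2.5.
The 2 values of 83 occupy positions 7–8 → average rank (7+8)/2 = 7.5.
Nia has value 79 → rank 5.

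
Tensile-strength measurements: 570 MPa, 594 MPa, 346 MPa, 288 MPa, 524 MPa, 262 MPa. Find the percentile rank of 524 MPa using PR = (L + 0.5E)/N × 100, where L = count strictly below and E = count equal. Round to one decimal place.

N = 6.
Strictly below 524: 3. Equal to 524: 1.
PR = (3 + 0.5·1)/6 × 100 = 58.3

58.3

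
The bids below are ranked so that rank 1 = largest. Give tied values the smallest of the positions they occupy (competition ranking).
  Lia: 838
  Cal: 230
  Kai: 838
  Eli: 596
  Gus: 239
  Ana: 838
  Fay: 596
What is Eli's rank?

4

Sorted (descending): 838, 838, 838, 596, 596, 239, 230
The 3 values of 838 occupy positions 1–3 → each gets rank 1.
The 2 values of 596 occupy positions 4–5 → each gets rank 4.
Eli has value 596 → rank 4.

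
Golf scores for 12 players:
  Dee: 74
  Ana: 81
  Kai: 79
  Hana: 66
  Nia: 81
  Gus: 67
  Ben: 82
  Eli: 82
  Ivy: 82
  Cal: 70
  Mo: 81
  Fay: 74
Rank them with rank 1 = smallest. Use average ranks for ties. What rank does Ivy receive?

11

Sorted (ascending): 66, 67, 70, 74, 74, 79, 81, 81, 81, 82, 82, 82
The 2 values of 74 occupy positions 4–5 → average rank (4+5)/2 = 4.5.
The 3 values of 81 occupy positions 7–9 → average rank 8.
The 3 values of 82 occupy positions 10–12 → average rank 11.
Ivy has value 82 → rank 11.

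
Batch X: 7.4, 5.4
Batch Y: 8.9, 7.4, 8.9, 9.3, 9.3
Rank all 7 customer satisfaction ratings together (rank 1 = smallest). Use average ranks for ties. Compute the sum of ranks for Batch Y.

24.5

Sorted (ascending): 5.4, 7.4, 7.4, 8.9, 8.9, 9.3, 9.3
The 2 values of 7.4 occupy positions 2–3 → average rank (2+3)/2 = 2.5.
The 2 values of 8.9 occupy positions 4–5 → average rank (4+5)/2 = 4.5.
The 2 values of 9.3 occupy positions 6–7 → average rank (6+7)/2 = 6.5.
Batch Y values → pooled ranks: 8.9→4.5, 7.4→2.5, 8.9→4.5, 9.3→6.5, 9.3→6.5
Rank sum = 4.5 + 2.5 + 4.5 + 6.5 + 6.5 = 24.5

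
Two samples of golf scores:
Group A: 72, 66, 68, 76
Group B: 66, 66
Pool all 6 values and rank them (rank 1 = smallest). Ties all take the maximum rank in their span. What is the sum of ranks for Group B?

Sorted (ascending): 66, 66, 66, 68, 72, 76
The 3 values of 66 occupy positions 1–3 → each gets rank 3.
Group B values → pooled ranks: 66→3, 66→3
Rank sum = 3 + 3 = 6

6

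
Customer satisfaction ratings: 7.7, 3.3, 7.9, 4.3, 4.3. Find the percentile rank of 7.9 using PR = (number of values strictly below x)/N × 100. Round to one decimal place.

N = 5.
Strictly below 7.9: 4. Equal to 7.9: 1.
PR = 4/5 × 100 = 80.0

80.0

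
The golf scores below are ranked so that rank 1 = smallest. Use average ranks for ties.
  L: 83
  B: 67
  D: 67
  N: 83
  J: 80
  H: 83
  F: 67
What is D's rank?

2

Sorted (ascending): 67, 67, 67, 80, 83, 83, 83
The 3 values of 67 occupy positions 1–3 → average rank 2.
The 3 values of 83 occupy positions 5–7 → average rank 6.
D has value 67 → rank 2.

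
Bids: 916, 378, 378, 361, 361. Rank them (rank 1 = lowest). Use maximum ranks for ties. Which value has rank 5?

Sorted (ascending): 361, 361, 378, 378, 916
The 2 values of 361 occupy positions 1–2 → each gets rank 2.
The 2 values of 378 occupy positions 3–4 → each gets rank 4.
Rank 5 → value 916.

916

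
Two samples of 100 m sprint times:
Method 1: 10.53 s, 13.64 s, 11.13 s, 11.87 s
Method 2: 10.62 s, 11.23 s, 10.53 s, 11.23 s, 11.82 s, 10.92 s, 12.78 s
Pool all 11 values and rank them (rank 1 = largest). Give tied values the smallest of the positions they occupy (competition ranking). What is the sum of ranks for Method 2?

43

Sorted (descending): 13.64, 12.78, 11.87, 11.82, 11.23, 11.23, 11.13, 10.92, 10.62, 10.53, 10.53
The 2 values of 11.23 occupy positions 5–6 → each gets rank 5.
The 2 values of 10.53 occupy positions 10–11 → each gets rank 10.
Method 2 values → pooled ranks: 10.62→9, 11.23→5, 10.53→10, 11.23→5, 11.82→4, 10.92→8, 12.78→2
Rank sum = 9 + 5 + 10 + 5 + 4 + 8 + 2 = 43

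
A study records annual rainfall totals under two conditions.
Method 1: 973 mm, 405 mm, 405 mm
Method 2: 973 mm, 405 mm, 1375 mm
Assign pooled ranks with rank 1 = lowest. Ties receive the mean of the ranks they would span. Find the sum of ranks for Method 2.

12.5

Sorted (ascending): 405, 405, 405, 973, 973, 1375
The 3 values of 405 occupy positions 1–3 → average rank 2.
The 2 values of 973 occupy positions 4–5 → average rank (4+5)/2 = 4.5.
Method 2 values → pooled ranks: 973→4.5, 405→2, 1375→6
Rank sum = 4.5 + 2 + 6 = 12.5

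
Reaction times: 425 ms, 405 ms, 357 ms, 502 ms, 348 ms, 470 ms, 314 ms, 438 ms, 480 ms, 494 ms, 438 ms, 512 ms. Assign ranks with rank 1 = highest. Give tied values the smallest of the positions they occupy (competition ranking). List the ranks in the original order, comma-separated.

8, 9, 10, 2, 11, 5, 12, 6, 4, 3, 6, 1

Sorted (descending): 512, 502, 494, 480, 470, 438, 438, 425, 405, 357, 348, 314
The 2 values of 438 occupy positions 6–7 → each gets rank 6.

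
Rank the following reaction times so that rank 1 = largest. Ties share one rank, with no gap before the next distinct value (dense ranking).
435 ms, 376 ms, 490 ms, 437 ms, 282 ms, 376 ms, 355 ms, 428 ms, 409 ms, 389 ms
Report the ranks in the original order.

3, 7, 1, 2, 9, 7, 8, 4, 5, 6

Sorted (descending): 490, 437, 435, 428, 409, 389, 376, 376, 355, 282
The 2 values of 376 share dense rank 7.
Remaining distinct values take the next consecutive integers.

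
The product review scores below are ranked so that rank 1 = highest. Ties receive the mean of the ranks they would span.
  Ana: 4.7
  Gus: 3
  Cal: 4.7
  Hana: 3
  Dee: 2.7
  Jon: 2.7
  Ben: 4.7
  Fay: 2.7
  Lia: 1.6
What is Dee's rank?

7

Sorted (descending): 4.7, 4.7, 4.7, 3, 3, 2.7, 2.7, 2.7, 1.6
The 3 values of 4.7 occupy positions 1–3 → average rank 2.
The 2 values of 3 occupy positions 4–5 → average rank (4+5)/2 = 4.5.
The 3 values of 2.7 occupy positions 6–8 → average rank 7.
Dee has value 2.7 → rank 7.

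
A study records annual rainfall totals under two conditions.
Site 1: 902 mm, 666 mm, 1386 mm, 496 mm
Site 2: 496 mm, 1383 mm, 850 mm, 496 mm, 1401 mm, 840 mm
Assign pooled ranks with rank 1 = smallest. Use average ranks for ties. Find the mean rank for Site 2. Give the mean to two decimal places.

5.50

Sorted (ascending): 496, 496, 496, 666, 840, 850, 902, 1383, 1386, 1401
The 3 values of 496 occupy positions 1–3 → average rank 2.
Site 2 values → pooled ranks: 496→2, 1383→8, 850→6, 496→2, 1401→10, 840→5
Mean rank = (2 + 8 + 6 + 2 + 10 + 5) / 6 = 5.50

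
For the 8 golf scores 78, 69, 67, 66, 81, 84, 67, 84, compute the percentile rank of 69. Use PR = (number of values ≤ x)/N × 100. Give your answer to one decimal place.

N = 8.
Strictly below 69: 3. Equal to 69: 1.
PR = 4/8 × 100 = 50.0

50.0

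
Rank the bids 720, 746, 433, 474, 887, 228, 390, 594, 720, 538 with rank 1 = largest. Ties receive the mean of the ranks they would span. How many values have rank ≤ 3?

2

Sorted (descending): 887, 746, 720, 720, 594, 538, 474, 433, 390, 228
The 2 values of 720 occupy positions 3–4 → average rank (3+4)/2 = 3.5.
Ranks ≤ 3: {1, 2} → 2 values.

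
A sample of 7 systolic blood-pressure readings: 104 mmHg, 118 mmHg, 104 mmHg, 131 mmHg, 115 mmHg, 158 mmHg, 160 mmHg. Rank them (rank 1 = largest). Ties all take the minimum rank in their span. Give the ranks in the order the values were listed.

6, 4, 6, 3, 5, 2, 1

Sorted (descending): 160, 158, 131, 118, 115, 104, 104
The 2 values of 104 occupy positions 6–7 → each gets rank 6.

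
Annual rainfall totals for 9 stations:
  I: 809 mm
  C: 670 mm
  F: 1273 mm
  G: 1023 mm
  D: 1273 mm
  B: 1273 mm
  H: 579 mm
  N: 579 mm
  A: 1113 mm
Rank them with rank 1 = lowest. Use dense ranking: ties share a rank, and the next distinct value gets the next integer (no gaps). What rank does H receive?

1

Sorted (ascending): 579, 579, 670, 809, 1023, 1113, 1273, 1273, 1273
The 2 values of 579 share dense rank 1.
The 3 values of 1273 share dense rank 6.
Remaining distinct values take the next consecutive integers.
H has value 579 mm → rank 1.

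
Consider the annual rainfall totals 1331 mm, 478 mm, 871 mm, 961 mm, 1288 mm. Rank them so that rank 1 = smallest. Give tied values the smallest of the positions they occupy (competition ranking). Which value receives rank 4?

1288

Sorted (ascending): 478, 871, 961, 1288, 1331
No ties — each value takes its position as its rank.
Rank 4 → value 1288.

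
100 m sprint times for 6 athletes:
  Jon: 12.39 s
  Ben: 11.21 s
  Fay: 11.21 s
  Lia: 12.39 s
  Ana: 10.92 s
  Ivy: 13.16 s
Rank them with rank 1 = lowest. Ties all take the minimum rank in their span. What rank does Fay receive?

Sorted (ascending): 10.92, 11.21, 11.21, 12.39, 12.39, 13.16
The 2 values of 11.21 occupy positions 2–3 → each gets rank 2.
The 2 values of 12.39 occupy positions 4–5 → each gets rank 4.
Fay has value 11.21 s → rank 2.

2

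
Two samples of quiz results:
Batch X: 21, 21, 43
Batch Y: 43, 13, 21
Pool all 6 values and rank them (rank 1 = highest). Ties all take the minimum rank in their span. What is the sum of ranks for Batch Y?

Sorted (descending): 43, 43, 21, 21, 21, 13
The 2 values of 43 occupy positions 1–2 → each gets rank 1.
The 3 values of 21 occupy positions 3–5 → each gets rank 3.
Batch Y values → pooled ranks: 43→1, 13→6, 21→3
Rank sum = 1 + 6 + 3 = 10

10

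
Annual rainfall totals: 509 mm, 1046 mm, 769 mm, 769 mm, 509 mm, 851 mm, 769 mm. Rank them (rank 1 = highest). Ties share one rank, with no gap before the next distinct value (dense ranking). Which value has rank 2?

851

Sorted (descending): 1046, 851, 769, 769, 769, 509, 509
The 3 values of 769 share dense rank 3.
The 2 values of 509 share dense rank 4.
Remaining distinct values take the next consecutive integers.
Rank 2 → value 851.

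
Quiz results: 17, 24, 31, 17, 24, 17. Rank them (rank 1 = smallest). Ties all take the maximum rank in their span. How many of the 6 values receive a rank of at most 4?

3

Sorted (ascending): 17, 17, 17, 24, 24, 31
The 3 values of 17 occupy positions 1–3 → each gets rank 3.
The 2 values of 24 occupy positions 4–5 → each gets rank 5.
Ranks ≤ 4: {3, 3, 3} → 3 values.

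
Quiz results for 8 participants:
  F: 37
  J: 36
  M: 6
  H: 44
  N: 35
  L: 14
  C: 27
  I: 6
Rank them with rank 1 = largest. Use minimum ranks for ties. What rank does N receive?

Sorted (descending): 44, 37, 36, 35, 27, 14, 6, 6
The 2 values of 6 occupy positions 7–8 → each gets rank 7.
N has value 35 → rank 4.

4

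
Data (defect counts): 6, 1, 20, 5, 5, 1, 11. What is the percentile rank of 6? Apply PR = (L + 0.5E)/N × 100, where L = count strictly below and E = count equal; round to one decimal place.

N = 7.
Strictly below 6: 4. Equal to 6: 1.
PR = (4 + 0.5·1)/7 × 100 = 64.3

64.3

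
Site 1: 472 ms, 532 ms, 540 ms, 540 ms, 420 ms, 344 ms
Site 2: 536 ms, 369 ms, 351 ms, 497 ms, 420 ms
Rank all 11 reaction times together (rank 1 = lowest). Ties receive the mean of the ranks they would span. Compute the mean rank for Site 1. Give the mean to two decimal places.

6.75

Sorted (ascending): 344, 351, 369, 420, 420, 472, 497, 532, 536, 540, 540
The 2 values of 420 occupy positions 4–5 → average rank (4+5)/2 = 4.5.
The 2 values of 540 occupy positions 10–11 → average rank (10+11)/2 = 10.5.
Site 1 values → pooled ranks: 472→6, 532→8, 540→10.5, 540→10.5, 420→4.5, 344→1
Mean rank = (6 + 8 + 10.5 + 10.5 + 4.5 + 1) / 6 = 6.75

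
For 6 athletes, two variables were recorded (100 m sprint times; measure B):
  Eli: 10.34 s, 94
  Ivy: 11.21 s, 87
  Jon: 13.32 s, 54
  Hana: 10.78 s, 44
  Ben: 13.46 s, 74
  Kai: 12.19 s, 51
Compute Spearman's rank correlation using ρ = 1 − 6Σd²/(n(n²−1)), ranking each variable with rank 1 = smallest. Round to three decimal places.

Ranks of variable 1: 1, 3, 5, 2, 6, 4
Ranks of variable 2: 6, 5, 3, 1, 4, 2
d = r₁ − r₂: -5, -2, 2, 1, 2, 2
d²: 25, 4, 4, 1, 4, 4; Σd² = 42
ρ = 1 − 6·42/(6·35) = 1 − 252/210 = -0.200

-0.200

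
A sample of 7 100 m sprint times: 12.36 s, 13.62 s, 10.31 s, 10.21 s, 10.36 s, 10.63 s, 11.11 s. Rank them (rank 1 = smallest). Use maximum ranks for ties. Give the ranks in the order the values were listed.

6, 7, 2, 1, 3, 4, 5

Sorted (ascending): 10.21, 10.31, 10.36, 10.63, 11.11, 12.36, 13.62
No ties — each value takes its position as its rank.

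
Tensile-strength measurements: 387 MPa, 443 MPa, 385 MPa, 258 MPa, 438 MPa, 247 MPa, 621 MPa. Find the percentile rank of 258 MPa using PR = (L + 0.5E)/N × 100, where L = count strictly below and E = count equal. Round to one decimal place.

N = 7.
Strictly below 258: 1. Equal to 258: 1.
PR = (1 + 0.5·1)/7 × 100 = 21.4

21.4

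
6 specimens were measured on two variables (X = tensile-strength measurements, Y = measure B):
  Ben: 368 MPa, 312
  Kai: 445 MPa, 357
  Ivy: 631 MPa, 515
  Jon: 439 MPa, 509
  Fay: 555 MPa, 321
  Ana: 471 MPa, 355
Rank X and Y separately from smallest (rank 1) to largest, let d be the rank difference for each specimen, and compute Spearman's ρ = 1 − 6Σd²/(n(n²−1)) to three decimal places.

Ranks of variable 1: 1, 3, 6, 2, 5, 4
Ranks of variable 2: 1, 4, 6, 5, 2, 3
d = r₁ − r₂: 0, -1, 0, -3, 3, 1
d²: 0, 1, 0, 9, 9, 1; Σd² = 20
ρ = 1 − 6·20/(6·35) = 1 − 120/210 = 0.429

0.429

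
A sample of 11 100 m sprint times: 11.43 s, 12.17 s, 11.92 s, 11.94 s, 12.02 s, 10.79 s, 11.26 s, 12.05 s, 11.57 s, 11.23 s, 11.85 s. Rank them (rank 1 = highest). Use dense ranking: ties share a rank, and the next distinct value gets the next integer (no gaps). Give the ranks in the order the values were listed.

8, 1, 5, 4, 3, 11, 9, 2, 7, 10, 6

Sorted (descending): 12.17, 12.05, 12.02, 11.94, 11.92, 11.85, 11.57, 11.43, 11.26, 11.23, 10.79
No ties — each value takes its position as its rank.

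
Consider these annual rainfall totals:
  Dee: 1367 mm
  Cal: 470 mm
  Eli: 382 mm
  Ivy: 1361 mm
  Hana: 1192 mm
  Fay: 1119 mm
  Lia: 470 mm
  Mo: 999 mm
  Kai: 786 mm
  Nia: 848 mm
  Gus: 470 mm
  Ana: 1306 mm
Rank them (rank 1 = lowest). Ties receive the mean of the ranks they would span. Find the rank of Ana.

Sorted (ascending): 382, 470, 470, 470, 786, 848, 999, 1119, 1192, 1306, 1361, 1367
The 3 values of 470 occupy positions 2–4 → average rank 3.
Ana has value 1306 mm → rank 10.

10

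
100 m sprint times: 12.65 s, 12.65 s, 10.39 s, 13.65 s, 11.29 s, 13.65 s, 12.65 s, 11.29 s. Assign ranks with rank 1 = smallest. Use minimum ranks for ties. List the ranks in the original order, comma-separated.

4, 4, 1, 7, 2, 7, 4, 2

Sorted (ascending): 10.39, 11.29, 11.29, 12.65, 12.65, 12.65, 13.65, 13.65
The 2 values of 11.29 occupy positions 2–3 → each gets rank 2.
The 3 values of 12.65 occupy positions 4–6 → each gets rank 4.
The 2 values of 13.65 occupy positions 7–8 → each gets rank 7.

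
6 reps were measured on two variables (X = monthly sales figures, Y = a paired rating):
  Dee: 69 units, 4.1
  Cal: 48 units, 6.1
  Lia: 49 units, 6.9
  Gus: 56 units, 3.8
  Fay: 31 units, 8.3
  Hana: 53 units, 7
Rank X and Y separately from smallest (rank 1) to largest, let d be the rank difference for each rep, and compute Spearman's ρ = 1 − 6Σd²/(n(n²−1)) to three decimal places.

-0.714

Ranks of variable 1: 6, 2, 3, 5, 1, 4
Ranks of variable 2: 2, 3, 4, 1, 6, 5
d = r₁ − r₂: 4, -1, -1, 4, -5, -1
d²: 16, 1, 1, 16, 25, 1; Σd² = 60
ρ = 1 − 6·60/(6·35) = 1 − 360/210 = -0.714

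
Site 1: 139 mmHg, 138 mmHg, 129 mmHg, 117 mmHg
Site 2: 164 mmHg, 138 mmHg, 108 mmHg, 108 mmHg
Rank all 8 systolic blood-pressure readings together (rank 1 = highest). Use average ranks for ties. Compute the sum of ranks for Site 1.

16.5

Sorted (descending): 164, 139, 138, 138, 129, 117, 108, 108
The 2 values of 138 occupy positions 3–4 → average rank (3+4)/2 = 3.5.
The 2 values of 108 occupy positions 7–8 → average rank (7+8)/2 = 7.5.
Site 1 values → pooled ranks: 139→2, 138→3.5, 129→5, 117→6
Rank sum = 2 + 3.5 + 5 + 6 = 16.5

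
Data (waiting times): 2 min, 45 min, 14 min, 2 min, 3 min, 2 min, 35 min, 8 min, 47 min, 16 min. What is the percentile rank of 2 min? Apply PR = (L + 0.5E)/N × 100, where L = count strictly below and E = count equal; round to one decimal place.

15.0

N = 10.
Strictly below 2: 0. Equal to 2: 3.
PR = (0 + 0.5·3)/10 × 100 = 15.0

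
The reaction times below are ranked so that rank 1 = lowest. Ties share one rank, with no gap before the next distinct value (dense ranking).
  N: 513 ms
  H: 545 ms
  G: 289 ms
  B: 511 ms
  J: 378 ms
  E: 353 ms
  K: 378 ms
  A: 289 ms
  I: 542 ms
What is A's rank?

1

Sorted (ascending): 289, 289, 353, 378, 378, 511, 513, 542, 545
The 2 values of 289 share dense rank 1.
The 2 values of 378 share dense rank 3.
Remaining distinct values take the next consecutive integers.
A has value 289 ms → rank 1.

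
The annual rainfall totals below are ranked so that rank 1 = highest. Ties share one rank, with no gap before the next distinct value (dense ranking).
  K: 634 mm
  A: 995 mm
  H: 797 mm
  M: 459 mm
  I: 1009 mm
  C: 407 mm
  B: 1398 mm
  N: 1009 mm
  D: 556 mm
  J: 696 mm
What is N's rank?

Sorted (descending): 1398, 1009, 1009, 995, 797, 696, 634, 556, 459, 407
The 2 values of 1009 share dense rank 2.
Remaining distinct values take the next consecutive integers.
N has value 1009 mm → rank 2.

2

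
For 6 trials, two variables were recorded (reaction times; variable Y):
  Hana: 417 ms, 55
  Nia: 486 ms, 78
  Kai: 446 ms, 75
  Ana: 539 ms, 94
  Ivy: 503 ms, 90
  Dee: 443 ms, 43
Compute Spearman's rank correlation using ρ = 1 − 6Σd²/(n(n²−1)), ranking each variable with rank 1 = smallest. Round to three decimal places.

Ranks of variable 1: 1, 4, 3, 6, 5, 2
Ranks of variable 2: 2, 4, 3, 6, 5, 1
d = r₁ − r₂: -1, 0, 0, 0, 0, 1
d²: 1, 0, 0, 0, 0, 1; Σd² = 2
ρ = 1 − 6·2/(6·35) = 1 − 12/210 = 0.943

0.943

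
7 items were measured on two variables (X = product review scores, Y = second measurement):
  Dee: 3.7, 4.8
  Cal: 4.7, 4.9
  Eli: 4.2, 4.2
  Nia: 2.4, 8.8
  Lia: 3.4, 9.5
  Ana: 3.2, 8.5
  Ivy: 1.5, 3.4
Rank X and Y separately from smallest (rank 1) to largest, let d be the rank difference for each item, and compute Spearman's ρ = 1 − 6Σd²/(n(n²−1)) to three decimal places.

-0.036

Ranks of variable 1: 5, 7, 6, 2, 4, 3, 1
Ranks of variable 2: 3, 4, 2, 6, 7, 5, 1
d = r₁ − r₂: 2, 3, 4, -4, -3, -2, 0
d²: 4, 9, 16, 16, 9, 4, 0; Σd² = 58
ρ = 1 − 6·58/(7·48) = 1 − 348/336 = -0.036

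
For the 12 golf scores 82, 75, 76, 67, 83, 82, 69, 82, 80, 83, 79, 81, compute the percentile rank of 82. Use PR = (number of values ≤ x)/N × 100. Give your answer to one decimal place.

83.3

N = 12.
Strictly below 82: 7. Equal to 82: 3.
PR = 10/12 × 100 = 83.3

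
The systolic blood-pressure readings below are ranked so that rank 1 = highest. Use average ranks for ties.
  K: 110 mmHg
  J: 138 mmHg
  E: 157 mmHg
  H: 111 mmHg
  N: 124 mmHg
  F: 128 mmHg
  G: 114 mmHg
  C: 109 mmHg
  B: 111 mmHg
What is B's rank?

6.5

Sorted (descending): 157, 138, 128, 124, 114, 111, 111, 110, 109
The 2 values of 111 occupy positions 6–7 → average rank (6+7)/2 = 6.5.
B has value 111 mmHg → rank 6.5.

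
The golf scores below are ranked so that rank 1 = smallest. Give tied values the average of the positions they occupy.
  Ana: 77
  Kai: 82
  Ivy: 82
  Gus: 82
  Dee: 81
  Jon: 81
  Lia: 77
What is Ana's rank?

1.5

Sorted (ascending): 77, 77, 81, 81, 82, 82, 82
The 2 values of 77 occupy positions 1–2 → average rank (1+2)/2 = 1.5.
The 2 values of 81 occupy positions 3–4 → average rank (3+4)/2 = 3.5.
The 3 values of 82 occupy positions 5–7 → average rank 6.
Ana has value 77 → rank 1.5.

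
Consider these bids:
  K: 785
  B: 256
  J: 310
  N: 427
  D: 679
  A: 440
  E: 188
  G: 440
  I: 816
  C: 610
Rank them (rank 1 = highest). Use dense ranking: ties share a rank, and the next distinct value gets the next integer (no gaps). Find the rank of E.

9

Sorted (descending): 816, 785, 679, 610, 440, 440, 427, 310, 256, 188
The 2 values of 440 share dense rank 5.
Remaining distinct values take the next consecutive integers.
E has value 188 → rank 9.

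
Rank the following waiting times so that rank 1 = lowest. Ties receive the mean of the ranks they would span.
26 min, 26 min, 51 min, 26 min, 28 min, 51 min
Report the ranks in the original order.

Sorted (ascending): 26, 26, 26, 28, 51, 51
The 3 values of 26 occupy positions 1–3 → average rank 2.
The 2 values of 51 occupy positions 5–6 → average rank (5+6)/2 = 5.5.

2, 2, 5.5, 2, 4, 5.5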